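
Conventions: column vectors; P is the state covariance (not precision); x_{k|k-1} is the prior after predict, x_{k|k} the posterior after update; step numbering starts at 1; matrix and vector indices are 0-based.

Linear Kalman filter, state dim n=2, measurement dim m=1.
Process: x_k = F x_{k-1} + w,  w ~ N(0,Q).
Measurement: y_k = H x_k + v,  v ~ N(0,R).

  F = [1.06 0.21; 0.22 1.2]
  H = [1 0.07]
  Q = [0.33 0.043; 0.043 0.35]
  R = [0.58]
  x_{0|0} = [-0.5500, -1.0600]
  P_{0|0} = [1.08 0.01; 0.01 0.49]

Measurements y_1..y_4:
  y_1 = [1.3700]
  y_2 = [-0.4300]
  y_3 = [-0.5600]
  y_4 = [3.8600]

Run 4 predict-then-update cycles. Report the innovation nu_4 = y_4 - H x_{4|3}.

step 1: x^-=[-0.8056, -1.3930]  P^-=[1.5695 0.4315; 0.4315 1.1132]  S=[2.2154]  K=[0.7221; 0.2300]  nu=[2.2731]  x^+=[0.8358, -0.8703]  P^+=[0.4144 0.0637; 0.0637 0.9960]
step 2: x^-=[0.7032, -0.8605]  P^-=[0.8678 0.4745; 0.4745 1.8379]  S=[1.5233]  K=[0.5915; 0.3960]  nu=[-1.0730]  x^+=[0.0685, -1.2853]  P^+=[0.3348 0.1177; 0.1177 1.5991]
step 3: x^-=[-0.1973, -1.5273]  P^-=[0.8292 0.6792; 0.6792 2.7310]  S=[1.5176]  K=[0.5777; 0.5735]  nu=[-0.2558]  x^+=[-0.3451, -1.6740]  P^+=[0.3227 0.1764; 0.1764 2.2318]
step 4: x^-=[-0.7173, -2.0848]  P^-=[0.8696 0.9132; 0.9132 3.6726]  S=[1.5954]  K=[0.5851; 0.7336]  nu=[4.7232]  x^+=[2.0463, 1.3800]  P^+=[0.3234 0.2285; 0.2285 2.8141]

innov = [4.7232]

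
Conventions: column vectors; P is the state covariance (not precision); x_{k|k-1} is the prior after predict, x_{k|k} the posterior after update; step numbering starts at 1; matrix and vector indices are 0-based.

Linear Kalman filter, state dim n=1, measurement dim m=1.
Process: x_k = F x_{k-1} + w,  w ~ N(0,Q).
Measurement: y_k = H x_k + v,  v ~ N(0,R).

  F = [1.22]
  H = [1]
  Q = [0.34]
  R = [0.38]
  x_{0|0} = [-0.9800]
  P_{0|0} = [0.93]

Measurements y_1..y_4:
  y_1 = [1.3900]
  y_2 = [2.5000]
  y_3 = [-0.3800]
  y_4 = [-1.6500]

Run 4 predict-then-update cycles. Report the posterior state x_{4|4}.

x_post = [-0.8137]

step 1: x^-=[-1.1956]  P^-=[1.7242]  S=[2.1042]  K=[0.8194]  nu=[2.5856]  x^+=[0.9231]  P^+=[0.3114]
step 2: x^-=[1.1261]  P^-=[0.8035]  S=[1.1835]  K=[0.6789]  nu=[1.3739]  x^+=[2.0589]  P^+=[0.2580]
step 3: x^-=[2.5118]  P^-=[0.7240]  S=[1.1040]  K=[0.6558]  nu=[-2.8918]  x^+=[0.6154]  P^+=[0.2492]
step 4: x^-=[0.7508]  P^-=[0.7109]  S=[1.0909]  K=[0.6517]  nu=[-2.4008]  x^+=[-0.8137]  P^+=[0.2476]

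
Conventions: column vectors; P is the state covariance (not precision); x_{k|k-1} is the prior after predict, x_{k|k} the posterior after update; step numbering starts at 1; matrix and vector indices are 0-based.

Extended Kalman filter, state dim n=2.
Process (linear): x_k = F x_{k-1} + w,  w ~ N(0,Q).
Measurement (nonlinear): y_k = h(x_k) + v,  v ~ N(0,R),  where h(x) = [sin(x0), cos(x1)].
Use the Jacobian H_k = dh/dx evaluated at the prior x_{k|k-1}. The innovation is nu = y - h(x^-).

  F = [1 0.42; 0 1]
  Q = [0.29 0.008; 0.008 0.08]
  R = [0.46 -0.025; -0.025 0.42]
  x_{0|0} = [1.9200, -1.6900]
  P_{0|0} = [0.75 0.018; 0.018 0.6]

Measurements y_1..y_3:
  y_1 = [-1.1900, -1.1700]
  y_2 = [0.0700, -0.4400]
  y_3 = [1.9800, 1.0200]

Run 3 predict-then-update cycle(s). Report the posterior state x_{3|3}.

step 1: x^-=[1.2102, -1.6900]  P^-=[1.1610 0.2780; 0.2780 0.6800]  H_jac=[0.3528 0.0000; 0.0000 0.9929]  S=[0.6045 0.0724; 0.0724 1.0904]  K=[0.6525 0.2098; 0.0888 0.6133]  nu=[-2.1257, -1.0511]  x^+=[-0.3973, -2.5234]  P^+=[0.8358 0.0723; 0.0723 0.2572]
step 2: x^-=[-1.4571, -2.5234]  P^-=[1.2319 0.1884; 0.1884 0.3372]  H_jac=[0.1134 0.0000; 0.0000 0.5795]  S=[0.4758 -0.0126; -0.0126 0.5333]  K=[0.2993 0.2118; 0.0546 0.3678]  nu=[1.0635, 0.3749]  x^+=[-1.0594, -2.3274]  P^+=[1.1670 0.1406; 0.1406 0.2642]
step 3: x^-=[-2.0369, -2.3274]  P^-=[1.6216 0.2595; 0.2595 0.3442]  H_jac=[-0.4495 0.0000; 0.0000 0.7272]  S=[0.7876 -0.1098; -0.1098 0.6020]  K=[-0.9047 0.1484; -0.0925 0.3989]  nu=[2.8733, 1.7065]  x^+=[-4.3832, -1.9125]  P^+=[0.9342 0.1168; 0.1168 0.2336]

x_post = [-4.3832, -1.9125]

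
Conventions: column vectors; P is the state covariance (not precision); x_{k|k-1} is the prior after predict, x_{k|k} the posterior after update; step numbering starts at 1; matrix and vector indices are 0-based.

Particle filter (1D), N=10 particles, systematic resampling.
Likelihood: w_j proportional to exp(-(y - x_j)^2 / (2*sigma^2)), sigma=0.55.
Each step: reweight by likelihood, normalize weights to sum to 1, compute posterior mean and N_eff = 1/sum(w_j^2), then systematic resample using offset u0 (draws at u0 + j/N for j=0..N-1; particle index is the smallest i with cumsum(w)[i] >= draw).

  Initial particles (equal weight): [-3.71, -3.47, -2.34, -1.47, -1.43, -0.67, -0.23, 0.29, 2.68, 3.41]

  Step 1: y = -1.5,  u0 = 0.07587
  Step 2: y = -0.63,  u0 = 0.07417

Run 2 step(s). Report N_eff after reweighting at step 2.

N_eff = 7.0650

step 1: w=[0.0001, 0.0006, 0.1154, 0.3700, 0.3676, 0.1187, 0.0258, 0.0019, 0.0000, 0.0000]  mean=-1.4270  Neff=3.3325  idx=[2, 3, 3, 3, 3, 4, 4, 4, 5, 6]
step 2: w=[0.0020, 0.0767, 0.0767, 0.0767, 0.0767, 0.0855, 0.0855, 0.0855, 0.2456, 0.1890]  mean=-1.0305  Neff=7.0650  idx=[1, 3, 4, 5, 6, 8, 8, 8, 9, 9]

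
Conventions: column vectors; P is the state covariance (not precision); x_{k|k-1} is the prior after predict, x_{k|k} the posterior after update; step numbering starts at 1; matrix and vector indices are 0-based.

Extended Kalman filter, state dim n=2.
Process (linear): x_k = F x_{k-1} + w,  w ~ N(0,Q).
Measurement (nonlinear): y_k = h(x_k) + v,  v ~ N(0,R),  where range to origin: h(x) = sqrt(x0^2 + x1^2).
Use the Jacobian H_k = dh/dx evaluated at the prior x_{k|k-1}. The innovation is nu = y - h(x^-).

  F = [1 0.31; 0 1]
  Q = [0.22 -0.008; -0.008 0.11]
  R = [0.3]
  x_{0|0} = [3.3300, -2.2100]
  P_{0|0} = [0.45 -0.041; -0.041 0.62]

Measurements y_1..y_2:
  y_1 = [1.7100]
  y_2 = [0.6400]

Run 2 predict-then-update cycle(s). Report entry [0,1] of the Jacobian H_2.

step 1: x^-=[2.6449, -2.2100]  P^-=[0.7042 0.1432; 0.1432 0.7300]  H_jac=[0.7674 -0.6412]  S=[0.8739]  K=[0.5133; -0.4099]  nu=[-1.7367]  x^+=[1.7535, -1.4982]  P^+=[0.4739 0.3270; 0.3270 0.5832]
step 2: x^-=[1.2891, -1.4982]  P^-=[0.9528 0.4998; 0.4998 0.6932]  H_jac=[0.6522 -0.7580]  S=[0.6094]  K=[0.3980; -0.3273]  nu=[-1.3364]  x^+=[0.7572, -1.0608]  P^+=[0.8562 0.5792; 0.5792 0.6279]

H_jac[0,1] = -0.7580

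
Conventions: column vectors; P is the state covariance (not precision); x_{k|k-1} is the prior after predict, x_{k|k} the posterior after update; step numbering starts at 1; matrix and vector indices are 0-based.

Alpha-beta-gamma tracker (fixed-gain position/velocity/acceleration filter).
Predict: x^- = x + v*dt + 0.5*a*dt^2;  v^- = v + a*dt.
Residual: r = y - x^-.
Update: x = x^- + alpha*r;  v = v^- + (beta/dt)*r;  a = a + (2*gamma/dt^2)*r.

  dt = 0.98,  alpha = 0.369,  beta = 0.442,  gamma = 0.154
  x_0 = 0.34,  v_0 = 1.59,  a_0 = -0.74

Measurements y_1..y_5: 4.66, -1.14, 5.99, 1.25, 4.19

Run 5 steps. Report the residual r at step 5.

step 1: x_pred=1.5429  r=3.1171  x^+=2.6931  v^+=2.2707  a^+=0.2597
step 2: x_pred=5.0431  r=-6.1831  x^+=2.7615  v^+=-0.2635  a^+=-1.7232
step 3: x_pred=1.6758  r=4.3142  x^+=3.2677  v^+=-0.0065  a^+=-0.3397
step 4: x_pred=3.0983  r=-1.8483  x^+=2.4163  v^+=-1.1730  a^+=-0.9324
step 5: x_pred=0.8190  r=3.3710  x^+=2.0629  v^+=-0.5663  a^+=0.1487

resid = 3.3710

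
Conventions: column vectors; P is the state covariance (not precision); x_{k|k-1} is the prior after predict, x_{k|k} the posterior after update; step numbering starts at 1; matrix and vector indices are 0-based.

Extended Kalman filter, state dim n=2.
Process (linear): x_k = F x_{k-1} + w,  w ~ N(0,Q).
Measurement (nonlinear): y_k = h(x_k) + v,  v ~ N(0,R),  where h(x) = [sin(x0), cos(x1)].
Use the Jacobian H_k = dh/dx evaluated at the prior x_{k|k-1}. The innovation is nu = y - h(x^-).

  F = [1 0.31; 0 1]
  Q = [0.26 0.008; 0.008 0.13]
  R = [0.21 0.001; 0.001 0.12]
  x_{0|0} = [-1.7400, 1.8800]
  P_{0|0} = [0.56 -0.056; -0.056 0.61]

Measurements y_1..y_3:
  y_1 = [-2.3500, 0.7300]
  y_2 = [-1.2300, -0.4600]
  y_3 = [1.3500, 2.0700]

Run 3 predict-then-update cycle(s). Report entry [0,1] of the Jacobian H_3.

H_jac[0,1] = 0.0000

step 1: x^-=[-1.1572, 1.8800]  P^-=[0.8439 0.1411; 0.1411 0.7400]  H_jac=[0.4019 0.0000; 0.0000 -0.9526]  S=[0.3463 -0.0530; -0.0530 0.7915]  K=[0.9632 -0.1053; 0.0277 -0.8888]  nu=[-1.4343, 1.0343]  x^+=[-2.6477, 0.9210]  P^+=[0.5030 0.0123; 0.0123 0.1119]
step 2: x^-=[-2.3622, 0.9210]  P^-=[0.7814 0.0550; 0.0550 0.2419]  H_jac=[-0.7113 0.0000; 0.0000 -0.7962]  S=[0.6054 0.0321; 0.0321 0.2734]  K=[-0.9154 -0.0525; -0.0273 -0.7014]  nu=[-0.5271, -1.0650]  x^+=[-1.8238, 1.6825]  P^+=[0.2703 0.0091; 0.0091 0.1057]
step 3: x^-=[-1.3022, 1.6825]  P^-=[0.5461 0.0498; 0.0498 0.2357]  H_jac=[0.2654 0.0000; 0.0000 -0.9938]  S=[0.2485 -0.0121; -0.0121 0.3528]  K=[0.5774 -0.1205; 0.0208 -0.6633]  nu=[2.3141, 2.1814]  x^+=[-0.2289, 0.2837]  P^+=[0.4564 0.0140; 0.0140 0.0801]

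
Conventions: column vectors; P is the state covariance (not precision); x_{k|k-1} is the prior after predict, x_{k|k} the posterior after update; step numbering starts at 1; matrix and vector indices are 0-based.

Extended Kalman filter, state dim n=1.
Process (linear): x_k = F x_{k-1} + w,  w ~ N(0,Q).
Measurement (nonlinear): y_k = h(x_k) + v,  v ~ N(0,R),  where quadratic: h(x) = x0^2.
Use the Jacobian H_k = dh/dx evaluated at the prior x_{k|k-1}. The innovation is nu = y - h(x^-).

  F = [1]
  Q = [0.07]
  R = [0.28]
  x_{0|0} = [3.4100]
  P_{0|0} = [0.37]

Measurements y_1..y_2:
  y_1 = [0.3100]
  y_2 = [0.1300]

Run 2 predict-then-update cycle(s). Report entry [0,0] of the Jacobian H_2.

step 1: x^-=[3.4100]  P^-=[0.4400]  H_jac=[6.8200]  S=[20.7455]  K=[0.1446]  nu=[-11.3181]  x^+=[1.7729]  P^+=[0.0059]
step 2: x^-=[1.7729]  P^-=[0.0759]  H_jac=[3.5457]  S=[1.2347]  K=[0.2181]  nu=[-3.0130]  x^+=[1.1158]  P^+=[0.0172]

H_jac[0,0] = 3.5457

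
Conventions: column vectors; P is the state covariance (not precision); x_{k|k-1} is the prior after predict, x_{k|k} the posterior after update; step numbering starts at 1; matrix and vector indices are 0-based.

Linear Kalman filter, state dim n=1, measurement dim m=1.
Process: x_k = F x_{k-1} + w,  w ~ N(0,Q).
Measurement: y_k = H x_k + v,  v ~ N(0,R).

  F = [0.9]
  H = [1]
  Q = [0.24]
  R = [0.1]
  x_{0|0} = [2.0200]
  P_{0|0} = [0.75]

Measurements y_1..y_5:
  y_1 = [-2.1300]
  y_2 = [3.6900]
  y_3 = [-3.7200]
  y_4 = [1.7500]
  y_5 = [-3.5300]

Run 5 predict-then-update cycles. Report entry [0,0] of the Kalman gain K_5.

K[0,0] = 0.7505

step 1: x^-=[1.8180]  P^-=[0.8475]  S=[0.9475]  K=[0.8945]  nu=[-3.9480]  x^+=[-1.7133]  P^+=[0.0894]
step 2: x^-=[-1.5420]  P^-=[0.3125]  S=[0.4125]  K=[0.7575]  nu=[5.2320]  x^+=[2.4215]  P^+=[0.0758]
step 3: x^-=[2.1793]  P^-=[0.3014]  S=[0.4014]  K=[0.7508]  nu=[-5.8993]  x^+=[-2.2502]  P^+=[0.0751]
step 4: x^-=[-2.0252]  P^-=[0.3008]  S=[0.4008]  K=[0.7505]  nu=[3.7752]  x^+=[0.8081]  P^+=[0.0751]
step 5: x^-=[0.7273]  P^-=[0.3008]  S=[0.4008]  K=[0.7505]  nu=[-4.2573]  x^+=[-2.4678]  P^+=[0.0750]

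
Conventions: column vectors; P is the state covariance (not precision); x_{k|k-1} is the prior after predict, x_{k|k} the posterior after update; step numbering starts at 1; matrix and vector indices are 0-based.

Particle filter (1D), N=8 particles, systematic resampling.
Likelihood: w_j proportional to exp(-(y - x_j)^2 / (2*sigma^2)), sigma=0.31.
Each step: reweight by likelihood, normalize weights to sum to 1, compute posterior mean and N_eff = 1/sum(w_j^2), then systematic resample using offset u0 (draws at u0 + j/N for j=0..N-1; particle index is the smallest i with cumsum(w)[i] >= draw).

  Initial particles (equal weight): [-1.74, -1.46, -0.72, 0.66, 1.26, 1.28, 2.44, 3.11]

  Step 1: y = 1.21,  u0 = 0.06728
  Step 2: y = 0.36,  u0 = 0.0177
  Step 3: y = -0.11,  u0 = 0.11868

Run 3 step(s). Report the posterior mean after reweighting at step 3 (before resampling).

post_mean = 0.6601

step 1: w=[0.0000, 0.0000, 0.0000, 0.0955, 0.4550, 0.4493, 0.0002, 0.0000]  mean=1.2119  Neff=2.3922  idx=[3, 4, 4, 4, 5, 5, 5, 5]
step 2: w=[0.8703, 0.0205, 0.0205, 0.0205, 0.0170, 0.0170, 0.0170, 0.0170]  mean=0.7392  Neff=1.3159  idx=[0, 0, 0, 0, 0, 0, 0, 2]
step 3: w=[0.1428, 0.1428, 0.1428, 0.1428, 0.1428, 0.1428, 0.1428, 0.0002]  mean=0.6601  Neff=7.0025  idx=[0, 1, 2, 3, 4, 5, 6, 6]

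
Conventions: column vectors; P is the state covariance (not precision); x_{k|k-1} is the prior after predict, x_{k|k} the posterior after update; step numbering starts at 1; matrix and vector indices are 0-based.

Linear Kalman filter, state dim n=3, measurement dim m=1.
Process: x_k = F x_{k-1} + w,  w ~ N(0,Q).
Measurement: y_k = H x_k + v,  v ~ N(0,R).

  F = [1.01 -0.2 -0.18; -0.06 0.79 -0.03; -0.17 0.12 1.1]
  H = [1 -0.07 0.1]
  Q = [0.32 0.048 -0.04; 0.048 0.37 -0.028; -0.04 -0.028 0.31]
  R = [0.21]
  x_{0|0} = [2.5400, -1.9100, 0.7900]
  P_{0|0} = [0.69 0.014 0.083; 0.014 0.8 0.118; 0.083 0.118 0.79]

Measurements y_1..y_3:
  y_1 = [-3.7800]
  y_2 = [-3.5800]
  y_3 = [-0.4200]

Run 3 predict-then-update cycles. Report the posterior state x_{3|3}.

step 1: x^-=[2.8052, -1.6850, 0.2080]  P^-=[1.0541 -0.1223 -0.2657; -0.1223 0.8659 0.1239; -0.2657 0.1239 1.2969]  S=[1.2436]  K=[0.8332; -0.1371; -0.1163]  nu=[-6.7240]  x^+=[-2.7970, -0.7630, 0.9902]  P^+=[0.1909 0.0198 -0.1452; 0.0198 0.8425 0.1041; -0.1452 0.1041 1.2801]
step 2: x^-=[-2.8506, -0.4647, 1.4731]  P^-=[0.6422 -0.0851 -0.5342; -0.0851 0.8903 0.1077; -0.5342 0.1077 1.9575]  S=[0.7797]  K=[0.7628; -0.1753; -0.4438]  nu=[-0.9093]  x^+=[-3.5441, -0.3053, 1.8766]  P^+=[0.1885 0.0191 -0.2703; 0.0191 0.8663 0.0470; -0.2703 0.0470 1.8039]
step 3: x^-=[-3.8563, -0.0848, 2.6301]  P^-=[0.6994 -0.0762 -0.7673; -0.0762 0.9080 0.0510; -0.7673 0.0510 2.6234]  S=[0.7966]  K=[0.7884; -0.1691; -0.6384]  nu=[3.1673]  x^+=[-1.3593, -0.6203, 0.6081]  P^+=[0.2043 0.0300 -0.3664; 0.0300 0.8852 -0.0350; -0.3664 -0.0350 2.2987]

x_post = [-1.3593, -0.6203, 0.6081]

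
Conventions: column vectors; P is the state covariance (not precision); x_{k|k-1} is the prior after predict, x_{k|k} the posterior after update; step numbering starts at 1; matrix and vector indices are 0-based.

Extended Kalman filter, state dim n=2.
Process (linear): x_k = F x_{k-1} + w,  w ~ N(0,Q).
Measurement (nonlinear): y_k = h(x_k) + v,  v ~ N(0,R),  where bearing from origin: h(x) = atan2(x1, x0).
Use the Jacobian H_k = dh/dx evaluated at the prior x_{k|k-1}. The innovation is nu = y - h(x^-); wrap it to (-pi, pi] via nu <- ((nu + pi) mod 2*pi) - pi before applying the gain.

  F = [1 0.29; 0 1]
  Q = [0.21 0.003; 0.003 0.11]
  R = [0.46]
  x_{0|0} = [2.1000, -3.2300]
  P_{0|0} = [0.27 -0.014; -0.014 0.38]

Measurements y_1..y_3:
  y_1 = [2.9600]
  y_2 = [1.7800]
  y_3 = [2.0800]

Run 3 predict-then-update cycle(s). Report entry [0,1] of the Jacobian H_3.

H_jac[0,1] = -0.1257

step 1: x^-=[1.1633, -3.2300]  P^-=[0.5038 0.0992; 0.0992 0.4900]  H_jac=[0.2741 0.0987]  S=[0.5080]  K=[0.2911; 0.1487]  nu=[-2.0981]  x^+=[0.5526, -3.5420]  P^+=[0.4608 0.0772; 0.0772 0.4788]
step 2: x^-=[-0.4746, -3.5420]  P^-=[0.7558 0.2191; 0.2191 0.5888]  H_jac=[0.2773 -0.0372]  S=[0.5144]  K=[0.3917; 0.0756]  nu=[-2.7992]  x^+=[-1.5710, -3.7535]  P^+=[0.6769 0.2038; 0.2038 0.5858]
step 3: x^-=[-2.6595, -3.7535]  P^-=[1.0544 0.3767; 0.3767 0.6958]  H_jac=[0.1774 -0.1257]  S=[0.4874]  K=[0.2866; -0.0423]  nu=[-2.0160]  x^+=[-3.2373, -3.6682]  P^+=[1.0144 0.3826; 0.3826 0.6950]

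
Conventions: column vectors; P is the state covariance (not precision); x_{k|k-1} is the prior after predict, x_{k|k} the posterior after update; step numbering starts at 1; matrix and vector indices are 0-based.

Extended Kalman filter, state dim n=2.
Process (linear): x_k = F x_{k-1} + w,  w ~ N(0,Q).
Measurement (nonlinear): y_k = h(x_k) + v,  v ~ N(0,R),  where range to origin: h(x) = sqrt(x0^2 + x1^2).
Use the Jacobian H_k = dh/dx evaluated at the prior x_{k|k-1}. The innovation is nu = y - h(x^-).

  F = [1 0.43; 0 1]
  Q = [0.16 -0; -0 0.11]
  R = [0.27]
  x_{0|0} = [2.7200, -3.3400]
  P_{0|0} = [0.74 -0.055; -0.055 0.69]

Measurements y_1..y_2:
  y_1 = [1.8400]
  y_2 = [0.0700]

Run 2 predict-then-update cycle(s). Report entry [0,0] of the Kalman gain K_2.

K[0,0] = -0.5727

step 1: x^-=[1.2838, -3.3400]  P^-=[0.9803 0.2417; 0.2417 0.8000]  H_jac=[0.3588 -0.9334]  S=[0.9313]  K=[0.1354; -0.7087]  nu=[-1.7382]  x^+=[1.0484, -2.1081]  P^+=[0.9632 0.3311; 0.3311 0.3322]
step 2: x^-=[0.1420, -2.1081]  P^-=[1.4694 0.4739; 0.4739 0.4422]  H_jac=[0.0672 -0.9977]  S=[0.6533]  K=[-0.5727; -0.6266]  nu=[-2.0429]  x^+=[1.3118, -0.8280]  P^+=[1.2551 0.2395; 0.2395 0.1857]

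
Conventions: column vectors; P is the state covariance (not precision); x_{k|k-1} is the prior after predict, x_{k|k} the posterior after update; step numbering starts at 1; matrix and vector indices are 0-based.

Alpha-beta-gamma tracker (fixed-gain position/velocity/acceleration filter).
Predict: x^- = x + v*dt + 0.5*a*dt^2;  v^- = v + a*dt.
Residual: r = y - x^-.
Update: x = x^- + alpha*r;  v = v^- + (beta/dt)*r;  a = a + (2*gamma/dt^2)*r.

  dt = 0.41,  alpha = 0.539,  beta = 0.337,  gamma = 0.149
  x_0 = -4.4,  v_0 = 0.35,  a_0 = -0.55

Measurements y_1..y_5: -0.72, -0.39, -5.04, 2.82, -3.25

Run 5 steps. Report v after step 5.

v_post = -1.4188

step 1: x_pred=-4.3027  r=3.5827  x^+=-2.3716  v^+=3.0693  a^+=5.8013
step 2: x_pred=-0.6256  r=0.2356  x^+=-0.4986  v^+=5.6415  a^+=6.2190
step 3: x_pred=2.3371  r=-7.3771  x^+=-1.6392  v^+=2.1277  a^+=-6.8588
step 4: x_pred=-1.3433  r=4.1633  x^+=0.9007  v^+=2.7376  a^+=0.5217
step 5: x_pred=2.0670  r=-5.3170  x^+=-0.7989  v^+=-1.4188  a^+=-8.9040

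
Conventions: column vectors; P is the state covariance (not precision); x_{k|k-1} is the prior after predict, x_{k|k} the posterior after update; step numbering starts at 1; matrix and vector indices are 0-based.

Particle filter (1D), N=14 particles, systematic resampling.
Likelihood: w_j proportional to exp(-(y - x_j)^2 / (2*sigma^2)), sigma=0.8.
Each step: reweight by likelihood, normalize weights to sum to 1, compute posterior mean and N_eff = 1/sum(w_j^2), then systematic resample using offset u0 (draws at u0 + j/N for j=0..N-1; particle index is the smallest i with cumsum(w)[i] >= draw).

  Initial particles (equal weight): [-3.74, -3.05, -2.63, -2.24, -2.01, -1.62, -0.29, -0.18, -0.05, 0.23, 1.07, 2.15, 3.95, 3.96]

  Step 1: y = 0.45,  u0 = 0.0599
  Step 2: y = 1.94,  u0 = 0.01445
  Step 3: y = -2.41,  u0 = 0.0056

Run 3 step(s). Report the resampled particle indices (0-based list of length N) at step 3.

step 1: w=[0.0000, 0.0000, 0.0001, 0.0009, 0.0022, 0.0087, 0.1604, 0.1804, 0.2024, 0.2369, 0.1822, 0.0257, 0.0000, 0.0000]  mean=0.1950  Neff=5.2818  idx=[6, 6, 7, 7, 7, 8, 8, 9, 9, 9, 9, 10, 10, 11]
step 2: w=[0.0076, 0.0076, 0.0111, 0.0111, 0.0111, 0.0168, 0.0168, 0.0377, 0.0377, 0.0377, 0.0377, 0.2049, 0.2049, 0.3576]  mean=1.2298  Neff=4.5759  idx=[1, 7, 9, 10, 11, 11, 12, 12, 12, 13, 13, 13, 13, 13]
step 3: w=[0.6912, 0.0999, 0.0999, 0.0999, 0.0018, 0.0018, 0.0018, 0.0018, 0.0018, 0.0000, 0.0000, 0.0000, 0.0000, 0.0000]  mean=-0.1218  Neff=1.9698  idx=[0, 0, 0, 0, 0, 0, 0, 0, 0, 0, 1, 2, 2, 3]

resampled_idx = [0, 0, 0, 0, 0, 0, 0, 0, 0, 0, 1, 2, 2, 3]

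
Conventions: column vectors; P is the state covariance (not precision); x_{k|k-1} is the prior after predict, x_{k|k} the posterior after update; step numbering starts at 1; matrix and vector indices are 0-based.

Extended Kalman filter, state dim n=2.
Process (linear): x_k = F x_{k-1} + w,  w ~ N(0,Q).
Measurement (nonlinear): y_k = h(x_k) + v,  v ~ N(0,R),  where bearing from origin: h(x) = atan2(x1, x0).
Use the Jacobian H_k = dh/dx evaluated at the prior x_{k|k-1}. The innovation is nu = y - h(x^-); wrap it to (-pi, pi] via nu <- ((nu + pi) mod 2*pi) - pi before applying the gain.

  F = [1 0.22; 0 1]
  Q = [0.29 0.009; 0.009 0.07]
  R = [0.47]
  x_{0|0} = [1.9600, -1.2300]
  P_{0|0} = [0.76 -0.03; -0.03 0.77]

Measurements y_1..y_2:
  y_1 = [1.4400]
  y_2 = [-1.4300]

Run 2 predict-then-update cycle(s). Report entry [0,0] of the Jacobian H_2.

step 1: x^-=[1.6894, -1.2300]  P^-=[1.0741 0.1484; 0.1484 0.8400]  H_jac=[0.2817 0.3869]  S=[0.7133]  K=[0.5046; 0.5142]  nu=[2.0693]  x^+=[2.7336, -0.1660]  P^+=[0.8924 -0.0367; -0.0367 0.6514]
step 2: x^-=[2.6971, -0.1660]  P^-=[1.1978 0.1156; 0.1156 0.7214]  H_jac=[0.0227 0.3694]  S=[0.5710]  K=[0.1225; 0.4713]  nu=[-1.3685]  x^+=[2.5295, -0.8109]  P^+=[1.1893 0.0827; 0.0827 0.5946]

H_jac[0,0] = 0.0227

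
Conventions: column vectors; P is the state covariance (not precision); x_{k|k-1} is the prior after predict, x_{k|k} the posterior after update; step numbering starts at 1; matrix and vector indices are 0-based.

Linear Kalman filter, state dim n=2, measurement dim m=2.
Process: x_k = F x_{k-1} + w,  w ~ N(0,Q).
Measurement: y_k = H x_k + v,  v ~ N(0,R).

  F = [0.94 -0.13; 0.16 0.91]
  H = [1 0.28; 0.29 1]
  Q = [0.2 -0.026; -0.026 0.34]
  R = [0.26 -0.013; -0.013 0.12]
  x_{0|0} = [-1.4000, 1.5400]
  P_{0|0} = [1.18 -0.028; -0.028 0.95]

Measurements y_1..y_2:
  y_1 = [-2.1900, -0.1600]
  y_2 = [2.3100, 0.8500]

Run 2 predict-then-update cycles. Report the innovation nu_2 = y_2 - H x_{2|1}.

innov = [4.4417, 1.3503]

step 1: x^-=[-1.5162, 1.1774]  P^-=[1.2655 0.0157; 0.0157 1.1487]  S=[1.6244 0.6927; 0.6927 1.3843]  K=[0.8440 -0.1458; -0.1876 0.9270]  nu=[-1.0035, -0.8977]  x^+=[-2.2322, 0.5335]  P^+=[0.2496 -0.1008; -0.1008 0.1429]
step 2: x^-=[-2.1676, 0.1283]  P^-=[0.4476 -0.0895; -0.0895 0.4354]  S=[0.6916 0.1419; 0.1419 0.5411]  K=[0.6295 -0.0907; -0.1146 0.7867]  nu=[4.4417, 1.3503]  x^+=[0.5062, 0.6815]  P^+=[0.1852 -0.0728; -0.0728 0.1170]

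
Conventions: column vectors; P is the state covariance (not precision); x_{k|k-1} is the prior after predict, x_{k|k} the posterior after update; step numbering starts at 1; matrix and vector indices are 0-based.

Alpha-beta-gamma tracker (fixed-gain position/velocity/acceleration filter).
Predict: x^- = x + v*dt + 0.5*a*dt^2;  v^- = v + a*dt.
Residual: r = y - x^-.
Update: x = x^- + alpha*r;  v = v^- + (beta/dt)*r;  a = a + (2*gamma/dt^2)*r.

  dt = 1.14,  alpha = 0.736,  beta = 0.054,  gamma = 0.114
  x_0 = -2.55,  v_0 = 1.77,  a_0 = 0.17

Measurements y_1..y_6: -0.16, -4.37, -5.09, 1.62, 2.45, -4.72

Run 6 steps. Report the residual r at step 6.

resid = -4.6001

step 1: x_pred=-0.4217  r=0.2617  x^+=-0.2291  v^+=1.9762  a^+=0.2159
step 2: x_pred=2.1641  r=-6.5341  x^+=-2.6450  v^+=1.9128  a^+=-0.9304
step 3: x_pred=-1.0690  r=-4.0210  x^+=-4.0284  v^+=0.6617  a^+=-1.6359
step 4: x_pred=-4.3371  r=5.9571  x^+=0.0473  v^+=-0.9210  a^+=-0.5908
step 5: x_pred=-1.3865  r=3.8365  x^+=1.4372  v^+=-1.4127  a^+=0.0823
step 6: x_pred=-0.1199  r=-4.6001  x^+=-3.5056  v^+=-1.5368  a^+=-0.7247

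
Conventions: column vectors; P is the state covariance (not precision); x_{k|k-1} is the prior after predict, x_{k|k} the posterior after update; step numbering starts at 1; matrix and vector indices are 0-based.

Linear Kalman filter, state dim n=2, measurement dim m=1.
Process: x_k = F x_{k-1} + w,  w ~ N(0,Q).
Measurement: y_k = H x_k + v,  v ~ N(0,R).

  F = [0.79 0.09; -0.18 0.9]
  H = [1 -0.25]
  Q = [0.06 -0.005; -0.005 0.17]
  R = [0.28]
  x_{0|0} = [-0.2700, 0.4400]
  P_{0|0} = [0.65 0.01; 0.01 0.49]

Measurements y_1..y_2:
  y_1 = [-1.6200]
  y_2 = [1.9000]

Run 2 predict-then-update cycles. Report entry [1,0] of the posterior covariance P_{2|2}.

step 1: x^-=[-0.1737, 0.4446]  P^-=[0.4711 -0.0508; -0.0508 0.5847]  S=[0.8130]  K=[0.5950; -0.2423]  nu=[-1.3352]  x^+=[-0.9681, 0.7681]  P^+=[0.1832 0.0664; 0.0664 0.5370]
step 2: x^-=[-0.6957, 0.8655]  P^-=[0.1881 0.0586; 0.0586 0.5894]  S=[0.4757]  K=[0.3647; -0.1866]  nu=[2.8121]  x^+=[0.3299, 0.3408]  P^+=[0.1249 0.0910; 0.0910 0.5728]

P_post[1,0] = 0.0910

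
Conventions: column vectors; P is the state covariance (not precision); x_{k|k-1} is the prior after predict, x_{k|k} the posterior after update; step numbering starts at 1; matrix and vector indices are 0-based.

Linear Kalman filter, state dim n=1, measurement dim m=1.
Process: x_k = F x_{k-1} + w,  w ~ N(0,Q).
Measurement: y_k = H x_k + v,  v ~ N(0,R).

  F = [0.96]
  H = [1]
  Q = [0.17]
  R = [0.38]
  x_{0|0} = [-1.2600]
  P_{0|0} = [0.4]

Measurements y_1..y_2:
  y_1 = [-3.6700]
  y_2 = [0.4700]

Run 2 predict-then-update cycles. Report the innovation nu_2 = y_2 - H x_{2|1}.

step 1: x^-=[-1.2096]  P^-=[0.5386]  S=[0.9186]  K=[0.5863]  nu=[-2.4604]  x^+=[-2.6522]  P^+=[0.2228]
step 2: x^-=[-2.5462]  P^-=[0.3753]  S=[0.7553]  K=[0.4969]  nu=[3.0162]  x^+=[-1.0474]  P^+=[0.1888]

innov = [3.0162]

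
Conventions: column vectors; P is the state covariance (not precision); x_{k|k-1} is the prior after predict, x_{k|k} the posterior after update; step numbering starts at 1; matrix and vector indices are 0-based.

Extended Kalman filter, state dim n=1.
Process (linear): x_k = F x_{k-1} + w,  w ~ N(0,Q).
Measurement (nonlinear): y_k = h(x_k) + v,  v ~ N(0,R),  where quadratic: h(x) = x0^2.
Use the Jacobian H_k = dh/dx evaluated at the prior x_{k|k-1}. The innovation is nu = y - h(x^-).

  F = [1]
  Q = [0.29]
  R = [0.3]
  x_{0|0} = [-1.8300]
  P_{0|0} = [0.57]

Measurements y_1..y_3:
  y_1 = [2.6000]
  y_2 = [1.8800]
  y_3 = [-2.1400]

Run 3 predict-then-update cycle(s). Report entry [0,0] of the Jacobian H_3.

step 1: x^-=[-1.8300]  P^-=[0.8600]  H_jac=[-3.6600]  S=[11.8202]  K=[-0.2663]  nu=[-0.7489]  x^+=[-1.6306]  P^+=[0.0218]
step 2: x^-=[-1.6306]  P^-=[0.3118]  H_jac=[-3.2612]  S=[3.6163]  K=[-0.2812]  nu=[-0.7788]  x^+=[-1.4116]  P^+=[0.0259]
step 3: x^-=[-1.4116]  P^-=[0.3159]  H_jac=[-2.8232]  S=[2.8176]  K=[-0.3165]  nu=[-4.1326]  x^+=[-0.1036]  P^+=[0.0336]

H_jac[0,0] = -2.8232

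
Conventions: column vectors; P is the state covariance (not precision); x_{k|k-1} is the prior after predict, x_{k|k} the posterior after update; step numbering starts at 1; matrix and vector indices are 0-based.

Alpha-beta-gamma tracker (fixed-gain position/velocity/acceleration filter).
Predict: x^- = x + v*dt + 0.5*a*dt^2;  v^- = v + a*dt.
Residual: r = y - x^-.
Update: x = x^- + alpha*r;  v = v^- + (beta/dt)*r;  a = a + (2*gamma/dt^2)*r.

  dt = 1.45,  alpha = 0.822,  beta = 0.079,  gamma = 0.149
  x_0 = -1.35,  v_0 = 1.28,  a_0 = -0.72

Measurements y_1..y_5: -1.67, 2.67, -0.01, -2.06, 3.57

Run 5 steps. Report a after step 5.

a_post = 0.9136

step 1: x_pred=-0.2509  r=-1.4191  x^+=-1.4174  v^+=0.1587  a^+=-0.9211
step 2: x_pred=-2.1557  r=4.8257  x^+=1.8110  v^+=-0.9141  a^+=-0.2372
step 3: x_pred=0.2363  r=-0.2463  x^+=0.0338  v^+=-1.2714  a^+=-0.2721
step 4: x_pred=-2.0957  r=0.0357  x^+=-2.0663  v^+=-1.6639  a^+=-0.2670
step 5: x_pred=-4.7598  r=8.3298  x^+=2.0873  v^+=-1.5973  a^+=0.9136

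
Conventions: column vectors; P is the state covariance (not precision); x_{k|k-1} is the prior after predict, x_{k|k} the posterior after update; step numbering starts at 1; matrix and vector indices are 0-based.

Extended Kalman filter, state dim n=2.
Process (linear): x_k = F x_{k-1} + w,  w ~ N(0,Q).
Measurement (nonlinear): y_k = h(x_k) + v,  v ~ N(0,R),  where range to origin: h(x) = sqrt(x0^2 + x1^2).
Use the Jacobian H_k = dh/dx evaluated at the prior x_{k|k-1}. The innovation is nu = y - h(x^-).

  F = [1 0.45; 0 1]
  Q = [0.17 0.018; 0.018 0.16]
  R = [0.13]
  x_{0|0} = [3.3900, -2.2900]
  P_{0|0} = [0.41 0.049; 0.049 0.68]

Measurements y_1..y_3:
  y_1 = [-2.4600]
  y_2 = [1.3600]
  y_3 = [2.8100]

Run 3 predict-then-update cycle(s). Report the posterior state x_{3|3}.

step 1: x^-=[2.3595, -2.2900]  P^-=[0.7618 0.3730; 0.3730 0.8400]  H_jac=[0.7176 -0.6965]  S=[0.5569]  K=[0.5151; -0.5699]  nu=[-5.7481]  x^+=[-0.6016, 0.9857]  P^+=[0.6140 0.5365; 0.5365 0.6591]
step 2: x^-=[-0.1581, 0.9857]  P^-=[1.4003 0.8511; 0.8511 0.8191]  H_jac=[-0.1583 0.9874]  S=[0.6976]  K=[0.8868; 0.9662]  nu=[0.3617]  x^+=[0.1627, 1.3352]  P^+=[0.8517 0.2533; 0.2533 0.1678]
step 3: x^-=[0.7636, 1.3352]  P^-=[1.2837 0.3469; 0.3469 0.3278]  H_jac=[0.4964 0.8681]  S=[0.9924]  K=[0.9456; 0.4603]  nu=[1.2719]  x^+=[1.9663, 1.9206]  P^+=[0.3964 -0.0851; -0.0851 0.1176]

x_post = [1.9663, 1.9206]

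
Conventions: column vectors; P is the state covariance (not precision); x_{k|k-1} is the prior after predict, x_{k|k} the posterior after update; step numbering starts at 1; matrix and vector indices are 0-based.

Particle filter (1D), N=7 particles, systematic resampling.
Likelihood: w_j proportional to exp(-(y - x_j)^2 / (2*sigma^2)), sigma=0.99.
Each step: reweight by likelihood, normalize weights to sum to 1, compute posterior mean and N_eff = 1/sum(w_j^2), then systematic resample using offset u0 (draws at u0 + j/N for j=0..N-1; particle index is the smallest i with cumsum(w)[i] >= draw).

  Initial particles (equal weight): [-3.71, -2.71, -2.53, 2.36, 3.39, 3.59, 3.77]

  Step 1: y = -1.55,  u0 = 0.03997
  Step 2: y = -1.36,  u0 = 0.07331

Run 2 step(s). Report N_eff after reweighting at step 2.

step 1: w=[0.0765, 0.4164, 0.5068, 0.0003, 0.0000, 0.0000, 0.0000]  mean=-2.6936  Neff=2.2935  idx=[0, 1, 1, 1, 2, 2, 2]
step 2: w=[0.0218, 0.1442, 0.1442, 0.1442, 0.1818, 0.1818, 0.1818]  mean=-2.6337  Neff=6.1706  idx=[1, 2, 3, 4, 5, 5, 6]

N_eff = 6.1706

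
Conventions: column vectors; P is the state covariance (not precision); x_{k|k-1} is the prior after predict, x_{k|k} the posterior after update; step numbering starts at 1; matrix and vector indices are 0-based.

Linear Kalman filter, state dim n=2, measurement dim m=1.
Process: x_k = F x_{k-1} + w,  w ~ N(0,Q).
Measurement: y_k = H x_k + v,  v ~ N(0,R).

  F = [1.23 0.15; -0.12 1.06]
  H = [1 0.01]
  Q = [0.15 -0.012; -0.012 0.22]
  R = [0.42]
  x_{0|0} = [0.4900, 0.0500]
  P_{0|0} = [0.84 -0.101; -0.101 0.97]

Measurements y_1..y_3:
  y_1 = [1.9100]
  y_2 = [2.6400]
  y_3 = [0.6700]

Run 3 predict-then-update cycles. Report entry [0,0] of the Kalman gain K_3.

K[0,0] = 0.5825

step 1: x^-=[0.6102, -0.0058]  P^-=[1.4054 -0.1116; -0.1116 1.3477]  S=[1.8233]  K=[0.7702; -0.0538]  nu=[1.2999]  x^+=[1.6113, -0.0758]  P^+=[0.3238 -0.0360; -0.0360 1.3424]
step 2: x^-=[1.9706, -0.2737]  P^-=[0.6568 0.1073; 0.1073 1.7421]  S=[1.0792]  K=[0.6097; 0.1156]  nu=[0.6722]  x^+=[2.3804, -0.1960]  P^+=[0.2557 0.0313; 0.0313 1.7277]
step 3: x^-=[2.8984, -0.4934]  P^-=[0.5873 0.2652; 0.2652 2.1570]  S=[1.0128]  K=[0.5825; 0.2831]  nu=[-2.2235]  x^+=[1.6033, -1.1229]  P^+=[0.2437 0.0981; 0.0981 2.0758]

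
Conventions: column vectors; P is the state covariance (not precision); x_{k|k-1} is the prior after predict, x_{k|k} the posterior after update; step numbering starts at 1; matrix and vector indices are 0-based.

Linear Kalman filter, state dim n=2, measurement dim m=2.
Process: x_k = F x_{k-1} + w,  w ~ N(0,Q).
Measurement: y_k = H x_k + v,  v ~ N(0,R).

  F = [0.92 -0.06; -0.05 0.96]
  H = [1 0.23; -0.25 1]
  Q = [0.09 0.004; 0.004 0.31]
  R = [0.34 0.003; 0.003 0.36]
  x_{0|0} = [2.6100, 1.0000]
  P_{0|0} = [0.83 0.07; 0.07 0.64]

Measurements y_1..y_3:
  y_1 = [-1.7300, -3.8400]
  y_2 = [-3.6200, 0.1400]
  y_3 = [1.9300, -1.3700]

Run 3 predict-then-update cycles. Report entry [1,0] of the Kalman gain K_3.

step 1: x^-=[2.3412, 0.8295]  P^-=[0.7871 -0.0090; -0.0090 0.8952]  S=[1.1703 0.0036; 0.0036 1.3089]  K=[0.6713 -0.1591; 0.1661 0.6852]  nu=[-4.2620, -4.0842]  x^+=[0.1300, -2.6769]  P^+=[0.2274 0.0016; 0.0016 0.2476]
step 2: x^-=[0.2802, -2.5763]  P^-=[0.2832 -0.0193; -0.0193 0.5386]  S=[0.6428 0.0379; 0.0379 0.9259]  K=[0.4404 -0.1153; 0.1284 0.5816]  nu=[-3.3076, 2.7864]  x^+=[-1.4980, -1.3804]  P^+=[0.1500 -0.0027; -0.0027 0.2091]
step 3: x^-=[-1.2953, -1.2503]  P^-=[0.2180 -0.0173; -0.0173 0.5033]  S=[0.5767 0.0479; 0.0479 0.8856]  K=[0.3796 -0.1017; 0.1236 0.5665]  nu=[3.5129, -0.4435]  x^+=[0.0833, -1.0673]  P^+=[0.1295 -0.0031; -0.0031 0.2036]

K[1,0] = 0.1236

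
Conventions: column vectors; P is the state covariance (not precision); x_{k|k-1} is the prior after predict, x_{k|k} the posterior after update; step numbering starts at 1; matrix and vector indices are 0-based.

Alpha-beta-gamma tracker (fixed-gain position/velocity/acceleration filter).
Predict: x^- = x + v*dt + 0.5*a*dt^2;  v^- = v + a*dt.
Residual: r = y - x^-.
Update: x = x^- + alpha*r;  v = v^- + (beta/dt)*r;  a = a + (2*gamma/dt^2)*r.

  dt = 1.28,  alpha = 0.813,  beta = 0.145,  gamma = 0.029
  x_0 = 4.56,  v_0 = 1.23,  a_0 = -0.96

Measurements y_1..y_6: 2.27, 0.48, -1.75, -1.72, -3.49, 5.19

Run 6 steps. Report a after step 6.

step 1: x_pred=5.3480  r=-3.0780  x^+=2.8456  v^+=-0.3475  a^+=-1.0690
step 2: x_pred=1.5251  r=-1.0451  x^+=0.6754  v^+=-1.8341  a^+=-1.1060
step 3: x_pred=-2.5783  r=0.8283  x^+=-1.9049  v^+=-3.1559  a^+=-1.0766
step 4: x_pred=-6.8265  r=5.1065  x^+=-2.6749  v^+=-3.9556  a^+=-0.8959
step 5: x_pred=-8.4719  r=4.9819  x^+=-4.4216  v^+=-4.5379  a^+=-0.7195
step 6: x_pred=-10.8196  r=16.0096  x^+=2.1962  v^+=-3.6453  a^+=-0.1528

a_post = -0.1528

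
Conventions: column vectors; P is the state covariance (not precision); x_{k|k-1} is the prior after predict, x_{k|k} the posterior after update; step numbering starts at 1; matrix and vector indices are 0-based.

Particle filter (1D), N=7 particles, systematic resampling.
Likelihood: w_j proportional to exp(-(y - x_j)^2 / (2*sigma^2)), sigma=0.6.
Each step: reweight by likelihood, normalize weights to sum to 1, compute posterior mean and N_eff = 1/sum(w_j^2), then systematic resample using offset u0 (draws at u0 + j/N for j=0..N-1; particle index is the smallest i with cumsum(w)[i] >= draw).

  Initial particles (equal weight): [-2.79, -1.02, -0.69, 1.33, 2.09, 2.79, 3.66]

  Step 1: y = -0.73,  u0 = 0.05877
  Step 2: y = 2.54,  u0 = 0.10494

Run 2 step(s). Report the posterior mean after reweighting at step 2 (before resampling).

step 1: w=[0.0015, 0.4700, 0.5271, 0.0015, 0.0000, 0.0000, 0.0000]  mean=-0.8452  Neff=2.0051  idx=[1, 1, 1, 2, 2, 2, 2]
step 2: w=[0.0108, 0.0108, 0.0108, 0.2419, 0.2419, 0.2419, 0.2419]  mean=-0.7007  Neff=4.2652  idx=[3, 3, 4, 5, 5, 6, 6]

post_mean = -0.7007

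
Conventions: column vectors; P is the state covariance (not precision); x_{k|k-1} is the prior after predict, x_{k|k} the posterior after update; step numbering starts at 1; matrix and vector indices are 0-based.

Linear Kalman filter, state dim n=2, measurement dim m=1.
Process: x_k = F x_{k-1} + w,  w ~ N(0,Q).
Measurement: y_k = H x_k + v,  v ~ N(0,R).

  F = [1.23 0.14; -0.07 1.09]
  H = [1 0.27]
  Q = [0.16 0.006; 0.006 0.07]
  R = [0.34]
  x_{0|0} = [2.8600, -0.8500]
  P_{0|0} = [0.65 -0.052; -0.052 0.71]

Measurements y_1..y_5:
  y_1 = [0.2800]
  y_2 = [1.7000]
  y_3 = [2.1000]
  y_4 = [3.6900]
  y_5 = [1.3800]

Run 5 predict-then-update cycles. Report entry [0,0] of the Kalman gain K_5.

K[0,0] = 0.4894

step 1: x^-=[3.3988, -1.1267]  P^-=[1.1394 -0.0108; -0.0108 0.9247]  S=[1.5410]  K=[0.7375; 0.1550]  nu=[-2.8146]  x^+=[1.3230, -1.5629]  P^+=[0.3012 -0.1870; -0.1870 0.8877]
step 2: x^-=[1.4085, -1.7962]  P^-=[0.5687 -0.1333; -0.1333 1.1546]  S=[0.9209]  K=[0.5785; 0.1938]  nu=[0.7765]  x^+=[1.8577, -1.6458]  P^+=[0.2606 -0.2365; -0.2365 1.1201]
step 3: x^-=[2.0545, -1.9239]  P^-=[0.4947 -0.1603; -0.1603 1.4381]  S=[0.8529]  K=[0.5292; 0.2673]  nu=[0.5649]  x^+=[2.3535, -1.7729]  P^+=[0.2558 -0.2810; -0.2810 1.3772]
step 4: x^-=[2.6466, -2.0972]  P^-=[0.4772 -0.1798; -0.1798 1.7504]  S=[0.8477]  K=[0.5057; 0.3454]  nu=[1.6097]  x^+=[3.4606, -1.5413]  P^+=[0.2605 -0.3279; -0.3279 1.6492]
step 5: x^-=[4.0407, -1.9223]  P^-=[0.4734 -0.2011; -0.2011 2.0808]  S=[0.8565]  K=[0.4894; 0.4211]  nu=[-2.1417]  x^+=[2.9927, -2.8242]  P^+=[0.2683 -0.3776; -0.3776 1.9289]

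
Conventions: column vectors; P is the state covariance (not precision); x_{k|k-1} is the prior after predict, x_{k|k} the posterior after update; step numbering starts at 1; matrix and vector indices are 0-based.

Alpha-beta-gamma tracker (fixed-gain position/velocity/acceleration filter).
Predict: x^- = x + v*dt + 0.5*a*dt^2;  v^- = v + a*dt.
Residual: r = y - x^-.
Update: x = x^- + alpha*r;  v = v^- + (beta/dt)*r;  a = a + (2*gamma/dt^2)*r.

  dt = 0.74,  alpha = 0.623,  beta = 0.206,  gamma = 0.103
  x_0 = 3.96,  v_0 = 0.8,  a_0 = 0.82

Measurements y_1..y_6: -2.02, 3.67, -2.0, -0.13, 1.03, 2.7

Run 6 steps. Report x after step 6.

x_post = 1.0714

step 1: x_pred=4.7765  r=-6.7965  x^+=0.5423  v^+=-0.4852  a^+=-1.7368
step 2: x_pred=-0.2923  r=3.9623  x^+=2.1762  v^+=-0.6674  a^+=-0.2462
step 3: x_pred=1.6149  r=-3.6149  x^+=-0.6372  v^+=-1.8559  a^+=-1.6061
step 4: x_pred=-2.4503  r=2.3203  x^+=-1.0047  v^+=-2.3985  a^+=-0.7332
step 5: x_pred=-2.9804  r=4.0104  x^+=-0.4819  v^+=-1.8247  a^+=0.7754
step 6: x_pred=-1.6199  r=4.3199  x^+=1.0714  v^+=-0.0483  a^+=2.4005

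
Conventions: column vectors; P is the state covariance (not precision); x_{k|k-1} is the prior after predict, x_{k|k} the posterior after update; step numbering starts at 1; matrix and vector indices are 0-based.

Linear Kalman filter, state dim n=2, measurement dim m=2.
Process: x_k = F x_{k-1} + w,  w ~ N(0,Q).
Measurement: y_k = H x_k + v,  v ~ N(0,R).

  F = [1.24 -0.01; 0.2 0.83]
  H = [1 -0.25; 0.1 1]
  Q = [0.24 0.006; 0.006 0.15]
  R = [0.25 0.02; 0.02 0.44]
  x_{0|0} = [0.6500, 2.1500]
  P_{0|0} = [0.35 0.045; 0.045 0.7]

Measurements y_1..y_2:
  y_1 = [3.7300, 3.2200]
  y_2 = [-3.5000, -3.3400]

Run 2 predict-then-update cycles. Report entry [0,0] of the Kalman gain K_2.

step 1: x^-=[0.7845, 1.9145]  P^-=[0.7771 0.1332; 0.1332 0.6612]  S=[1.0018 0.0623; 0.0623 1.1356]  K=[0.7334 0.1455; -0.0692 0.5978]  nu=[3.4241, 1.2271]  x^+=[3.4743, 2.4110]  P^+=[0.2009 0.0586; 0.0586 0.2558]
step 2: x^-=[4.2840, 2.6960]  P^-=[0.5475 0.1139; 0.1139 0.3537]  S=[0.7627 0.0974; 0.0974 0.8219]  K=[0.6644 0.1265; -0.0237 0.4470]  nu=[-7.1100, -6.4644]  x^+=[-1.2574, -0.0251]  P^+=[0.1813 0.0508; 0.0508 0.1911]

K[0,0] = 0.6644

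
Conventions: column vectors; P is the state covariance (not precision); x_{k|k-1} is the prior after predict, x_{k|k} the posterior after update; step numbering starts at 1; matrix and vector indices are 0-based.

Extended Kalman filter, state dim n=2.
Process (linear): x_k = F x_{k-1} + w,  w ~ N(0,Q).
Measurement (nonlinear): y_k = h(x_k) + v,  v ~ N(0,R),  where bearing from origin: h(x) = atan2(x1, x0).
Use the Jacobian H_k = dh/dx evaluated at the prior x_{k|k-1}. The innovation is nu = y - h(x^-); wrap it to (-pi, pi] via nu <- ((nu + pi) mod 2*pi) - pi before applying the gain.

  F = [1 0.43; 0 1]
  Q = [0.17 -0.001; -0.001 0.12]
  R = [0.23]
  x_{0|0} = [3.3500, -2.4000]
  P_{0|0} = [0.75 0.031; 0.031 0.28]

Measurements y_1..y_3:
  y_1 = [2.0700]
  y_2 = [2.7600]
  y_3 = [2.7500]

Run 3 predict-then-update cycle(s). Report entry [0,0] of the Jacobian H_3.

H_jac[0,0] = -0.0027

step 1: x^-=[2.3180, -2.4000]  P^-=[0.9984 0.1504; 0.1504 0.4000]  H_jac=[0.2156 0.2082]  S=[0.3072]  K=[0.8025; 0.3766]  nu=[2.8728]  x^+=[4.6233, -1.3181]  P^+=[0.8006 0.0576; 0.0576 0.3564]
step 2: x^-=[4.0565, -1.3181]  P^-=[1.0860 0.2098; 0.2098 0.4764]  H_jac=[0.0725 0.2230]  S=[0.2662]  K=[0.4714; 0.4562]  nu=[3.0742]  x^+=[5.5056, 0.0844]  P^+=[1.0268 0.1526; 0.1526 0.4210]
step 3: x^-=[5.5419, 0.0844]  P^-=[1.4059 0.3326; 0.3326 0.5410]  H_jac=[-0.0027 0.1804]  S=[0.2473]  K=[0.2270; 0.3910]  nu=[2.7348]  x^+=[6.1628, 1.1537]  P^+=[1.3932 0.3107; 0.3107 0.5032]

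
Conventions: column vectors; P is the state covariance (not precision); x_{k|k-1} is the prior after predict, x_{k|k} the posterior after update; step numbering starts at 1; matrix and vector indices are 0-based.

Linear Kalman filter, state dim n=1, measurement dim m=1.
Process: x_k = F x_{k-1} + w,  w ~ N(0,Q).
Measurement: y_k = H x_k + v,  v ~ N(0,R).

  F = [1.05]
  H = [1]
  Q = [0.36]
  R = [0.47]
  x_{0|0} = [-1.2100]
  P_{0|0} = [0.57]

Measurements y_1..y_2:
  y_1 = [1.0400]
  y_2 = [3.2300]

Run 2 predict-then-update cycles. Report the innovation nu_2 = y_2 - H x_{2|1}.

step 1: x^-=[-1.2705]  P^-=[0.9884]  S=[1.4584]  K=[0.6777]  nu=[2.3105]  x^+=[0.2954]  P^+=[0.3185]
step 2: x^-=[0.3102]  P^-=[0.7112]  S=[1.1812]  K=[0.6021]  nu=[2.9198]  x^+=[2.0682]  P^+=[0.2830]

innov = [2.9198]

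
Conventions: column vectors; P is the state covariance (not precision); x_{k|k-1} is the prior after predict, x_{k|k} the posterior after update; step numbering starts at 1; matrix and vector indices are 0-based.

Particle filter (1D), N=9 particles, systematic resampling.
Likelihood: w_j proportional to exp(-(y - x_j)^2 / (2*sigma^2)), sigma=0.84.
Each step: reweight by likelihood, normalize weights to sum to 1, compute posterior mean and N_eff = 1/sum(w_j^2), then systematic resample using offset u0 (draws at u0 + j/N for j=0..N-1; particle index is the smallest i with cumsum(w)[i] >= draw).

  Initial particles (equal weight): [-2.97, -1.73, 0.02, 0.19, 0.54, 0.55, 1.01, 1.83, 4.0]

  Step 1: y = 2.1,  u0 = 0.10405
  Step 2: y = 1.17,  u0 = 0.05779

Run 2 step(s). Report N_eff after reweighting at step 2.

N_eff = 7.8756

step 1: w=[0.0000, 0.0000, 0.0240, 0.0388, 0.0919, 0.0939, 0.2220, 0.4894, 0.0399]  mean=1.3886  Neff=3.2286  idx=[4, 5, 6, 6, 7, 7, 7, 7, 8]
step 2: w=[0.1175, 0.1186, 0.1529, 0.1529, 0.1144, 0.1144, 0.1144, 0.1144, 0.0005]  mean=1.2769  Neff=7.8756  idx=[0, 1, 2, 3, 3, 4, 5, 6, 7]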